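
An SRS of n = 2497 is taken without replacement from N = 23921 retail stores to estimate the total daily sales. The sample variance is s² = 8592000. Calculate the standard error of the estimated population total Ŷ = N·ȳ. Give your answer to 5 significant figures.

Var(Ŷ) = N²·Var(ȳ) = N²·(1 − n/N)·s²/n.
f = 2497/23921 = 0.10438527; Var(ȳ) = 0.89561473·8592000/2497 = 3081.7468.
Var(Ŷ) = 23921² · 3081.7468 = 1.7634194 × 10^12.
SE(Ŷ) = √(1.7634194 × 10^12) = 1.3279 × 10^6.

1.3279 × 10^6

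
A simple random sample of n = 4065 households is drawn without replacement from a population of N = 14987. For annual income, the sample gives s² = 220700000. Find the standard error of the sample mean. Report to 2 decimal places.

Under SRS without replacement, Var(ȳ) = (1 − f)·s²/n with f = n/N = 4065/14987 = 0.27123507.
Var(ȳ) = (1 − 0.27123507)·220700000/4065 = 0.72876493·54292.743 = 39566.647.
SE(ȳ) = √(39566.647) = 198.91.

198.91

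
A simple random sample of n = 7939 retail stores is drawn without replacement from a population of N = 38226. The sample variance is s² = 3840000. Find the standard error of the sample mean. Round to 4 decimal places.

Under SRS without replacement, Var(ȳ) = (1 − f)·s²/n with f = n/N = 7939/38226 = 0.20768587.
Var(ȳ) = (1 − 0.20768587)·3840000/7939 = 0.79231413·483.68812 = 383.23293.
SE(ȳ) = √(383.23293) = 19.5763.

19.5763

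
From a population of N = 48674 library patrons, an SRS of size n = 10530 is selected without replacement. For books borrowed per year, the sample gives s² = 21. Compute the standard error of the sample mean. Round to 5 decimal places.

Under SRS without replacement, Var(ȳ) = (1 − f)·s²/n with f = n/N = 10530/48674 = 0.21633726.
Var(ȳ) = (1 − 0.21633726)·21/10530 = 0.78366274·0.001994302 = 0.0015628602.
SE(ȳ) = √(0.0015628602) = 0.03953.

0.03953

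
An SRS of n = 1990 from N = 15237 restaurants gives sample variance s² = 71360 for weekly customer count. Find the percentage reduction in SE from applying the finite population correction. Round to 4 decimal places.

6.7585

f = n/N = 1990/15237 = 0.13060314.
SE_no-fpc = √(s²/n) = 5.9882632; SE_fpc = √((1−f)s²/n) = 5.5835437.
Ratio = √(1−f) = 0.93241453. Reduction = 100·(1 − 0.93241453) = 6.7585%.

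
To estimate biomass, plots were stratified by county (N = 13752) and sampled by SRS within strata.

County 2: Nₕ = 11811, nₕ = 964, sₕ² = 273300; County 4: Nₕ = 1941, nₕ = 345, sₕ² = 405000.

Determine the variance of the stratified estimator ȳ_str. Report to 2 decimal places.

Var(ȳ_str) = Σₕ Wₕ²(1 − fₕ)sₕ²/nₕ with Wₕ = Nₕ/N, N = 13752.
County 2: Wₕ = 0.85885689; term = 0.85885689²·(1 − 0.08161883)·273300/964 = 192.05569.
County 4: Wₕ = 0.14114311; term = 0.14114311²·(1 − 0.17774343)·405000/345 = 19.229262.
Sum = 211.28495.

211.28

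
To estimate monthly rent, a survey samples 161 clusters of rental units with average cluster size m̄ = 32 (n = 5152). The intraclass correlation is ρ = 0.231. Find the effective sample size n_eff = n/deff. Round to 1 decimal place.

deff = 1 + (32 − 1)·0.231 = 1 + 7.161 = 8.161.
n_eff = 5152 / 8.161 = 631.3.

631.3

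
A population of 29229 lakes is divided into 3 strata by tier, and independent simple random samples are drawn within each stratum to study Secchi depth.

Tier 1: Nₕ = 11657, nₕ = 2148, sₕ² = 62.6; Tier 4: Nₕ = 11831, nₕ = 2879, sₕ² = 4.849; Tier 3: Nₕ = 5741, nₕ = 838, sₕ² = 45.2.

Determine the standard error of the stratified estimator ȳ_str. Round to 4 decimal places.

0.0759

Var(ȳ_str) = Σₕ Wₕ²(1 − fₕ)sₕ²/nₕ with Wₕ = Nₕ/N, N = 29229.
Tier 1: Wₕ = 0.39881624; term = 0.39881624²·(1 − 0.18426696)·62.6/2148 = 0.003781236.
Tier 4: Wₕ = 0.40476924; term = 0.40476924²·(1 − 0.24334376)·4.849/2879 = 2.0879694 × 10^-4.
Tier 3: Wₕ = 0.19641452; term = 0.19641452²·(1 − 0.14596760)·45.2/838 = 0.0017771167.
Sum = 0.0057671496.
SE = √(0.0057671496) = 0.0759.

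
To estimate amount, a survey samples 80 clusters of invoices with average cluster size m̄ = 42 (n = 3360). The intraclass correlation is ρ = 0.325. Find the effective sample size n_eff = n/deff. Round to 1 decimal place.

deff = 1 + (42 − 1)·0.325 = 1 + 13.325 = 14.325.
n_eff = 3360 / 14.325 = 234.6.

234.6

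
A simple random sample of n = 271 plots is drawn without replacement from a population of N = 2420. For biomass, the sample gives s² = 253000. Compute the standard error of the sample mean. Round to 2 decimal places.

28.79

Under SRS without replacement, Var(ȳ) = (1 − f)·s²/n with f = n/N = 271/2420 = 0.11198347.
Var(ȳ) = (1 − 0.11198347)·253000/271 = 0.88801653·933.57934 = 829.03388.
SE(ȳ) = √(829.03388) = 28.79.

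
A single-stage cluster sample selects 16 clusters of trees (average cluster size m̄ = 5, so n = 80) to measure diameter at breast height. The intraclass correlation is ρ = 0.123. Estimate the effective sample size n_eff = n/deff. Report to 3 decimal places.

53.619

deff = 1 + (5 − 1)·0.123 = 1 + 0.492 = 1.492.
n_eff = 80 / 1.492 = 53.619.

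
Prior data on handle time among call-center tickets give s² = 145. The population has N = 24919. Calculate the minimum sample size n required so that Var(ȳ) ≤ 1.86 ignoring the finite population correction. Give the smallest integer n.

Without fpc, n₀ = s²/D = 145/1.86 = 77.9570.
Rounding up, n = 78.

78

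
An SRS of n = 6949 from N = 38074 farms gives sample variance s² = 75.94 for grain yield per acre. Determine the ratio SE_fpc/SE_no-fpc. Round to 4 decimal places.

0.9041

f = n/N = 6949/38074 = 0.18251300.
SE_no-fpc = √(s²/n) = 0.10453799; SE_fpc = √((1−f)s²/n) = 0.09451801.
Ratio = √(1−f) = 0.90414988.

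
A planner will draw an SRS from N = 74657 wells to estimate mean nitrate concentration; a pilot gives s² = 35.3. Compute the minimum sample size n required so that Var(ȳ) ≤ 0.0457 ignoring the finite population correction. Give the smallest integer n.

773

Without fpc, n₀ = s²/D = 35.3/0.0457 = 772.4289.
Rounding up, n = 773.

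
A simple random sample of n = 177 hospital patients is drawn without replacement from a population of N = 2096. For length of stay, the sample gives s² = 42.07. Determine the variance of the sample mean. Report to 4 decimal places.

Under SRS without replacement, Var(ȳ) = (1 − f)·s²/n with f = n/N = 177/2096 = 0.08444656.
Var(ȳ) = (1 − 0.08444656)·42.07/177 = 0.91555344·0.23768362 = 0.21761205.

0.2176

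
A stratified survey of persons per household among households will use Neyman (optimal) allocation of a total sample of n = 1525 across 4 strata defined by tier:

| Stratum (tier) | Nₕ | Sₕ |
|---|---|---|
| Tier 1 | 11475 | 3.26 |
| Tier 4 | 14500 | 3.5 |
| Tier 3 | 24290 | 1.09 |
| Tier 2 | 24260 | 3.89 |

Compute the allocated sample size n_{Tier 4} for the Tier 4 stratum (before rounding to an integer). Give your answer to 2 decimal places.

370.29

Neyman allocation: nₕ = n·NₕSₕ / Σⱼ NⱼSⱼ.
Σ NⱼSⱼ = 11475·3.26 + 14500·3.5 + 24290·1.09 + 24260·3.89 = 209006.
n_{Tier 4} = 1525·14500·3.5 / 209006 = 370.29.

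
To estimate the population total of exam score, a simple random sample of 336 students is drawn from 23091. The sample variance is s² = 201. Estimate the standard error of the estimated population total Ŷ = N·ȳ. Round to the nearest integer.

17729

Var(Ŷ) = N²·Var(ȳ) = N²·(1 − n/N)·s²/n.
f = 336/23091 = 0.01455112; Var(ȳ) = 0.98544888·201/336 = 0.5895096.
Var(Ŷ) = 23091² · 0.5895096 = 3.1432315 × 10^8.
SE(Ŷ) = √(3.1432315 × 10^8) = 17729.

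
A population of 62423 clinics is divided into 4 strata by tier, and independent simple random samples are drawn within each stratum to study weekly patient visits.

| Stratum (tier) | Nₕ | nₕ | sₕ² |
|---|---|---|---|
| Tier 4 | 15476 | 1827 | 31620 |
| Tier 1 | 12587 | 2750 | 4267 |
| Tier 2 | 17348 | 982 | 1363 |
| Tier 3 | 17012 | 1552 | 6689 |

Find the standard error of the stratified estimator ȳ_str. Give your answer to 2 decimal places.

Var(ȳ_str) = Σₕ Wₕ²(1 − fₕ)sₕ²/nₕ with Wₕ = Nₕ/N, N = 62423.
Tier 4: Wₕ = 0.24792144; term = 0.24792144²·(1 − 0.11805376)·31620/1827 = 0.93819605.
Tier 1: Wₕ = 0.20164042; term = 0.20164042²·(1 − 0.21847938)·4267/2750 = 0.049304389.
Tier 2: Wₕ = 0.27791039; term = 0.27791039²·(1 − 0.05660595)·1363/982 = 0.10113164.
Tier 3: Wₕ = 0.27252775; term = 0.27252775²·(1 − 0.09122972)·6689/1552 = 0.2909009.
Sum = 1.379533.
SE = √(1.379533) = 1.17.

1.17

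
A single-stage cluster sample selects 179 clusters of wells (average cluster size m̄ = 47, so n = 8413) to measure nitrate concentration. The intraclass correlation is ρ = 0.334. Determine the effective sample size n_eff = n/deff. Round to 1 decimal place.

514.1

deff = 1 + (47 − 1)·0.334 = 1 + 15.364 = 16.364.
n_eff = 8413 / 16.364 = 514.1.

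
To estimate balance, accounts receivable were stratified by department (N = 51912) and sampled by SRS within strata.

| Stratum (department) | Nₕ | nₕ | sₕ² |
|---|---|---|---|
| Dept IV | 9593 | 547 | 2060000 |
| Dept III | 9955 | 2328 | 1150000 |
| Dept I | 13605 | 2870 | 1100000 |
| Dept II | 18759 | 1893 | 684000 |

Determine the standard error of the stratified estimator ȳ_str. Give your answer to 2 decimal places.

14.08

Var(ȳ_str) = Σₕ Wₕ²(1 − fₕ)sₕ²/nₕ with Wₕ = Nₕ/N, N = 51912.
Dept IV: Wₕ = 0.18479350; term = 0.18479350²·(1 − 0.05702074)·2060000/547 = 121.27056.
Dept III: Wₕ = 0.19176684; term = 0.19176684²·(1 − 0.23385234)·1150000/2328 = 13.917921.
Dept I: Wₕ = 0.26207813; term = 0.26207813²·(1 − 0.21095186)·1100000/2870 = 20.771883.
Dept II: Wₕ = 0.36136153; term = 0.36136153²·(1 − 0.10091156)·684000/1893 = 42.422059.
Sum = 198.38242.
SE = √(198.38242) = 14.08.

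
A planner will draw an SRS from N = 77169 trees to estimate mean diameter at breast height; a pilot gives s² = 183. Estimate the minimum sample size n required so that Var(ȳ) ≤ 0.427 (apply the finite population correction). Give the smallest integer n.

427

Without fpc, n₀ = s²/D = 183/0.427 = 428.5714.
With fpc, (1 − n/N)·s²/n ≤ D requires n ≥ n₀/(1 + n₀/N) = 428.5714/(1 + 428.5714/77169) = 426.2044.
Rounding up, n = 427.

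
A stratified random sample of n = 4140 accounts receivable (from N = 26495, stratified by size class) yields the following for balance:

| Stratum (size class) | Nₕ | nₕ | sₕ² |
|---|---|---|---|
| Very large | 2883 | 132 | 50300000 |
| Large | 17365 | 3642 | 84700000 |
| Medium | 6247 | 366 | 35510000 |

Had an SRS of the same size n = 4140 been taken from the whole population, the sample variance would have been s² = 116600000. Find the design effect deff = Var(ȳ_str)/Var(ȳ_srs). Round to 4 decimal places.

Var(ȳ_str) = Σ Wₕ²(1−fₕ)sₕ²/nₕ with Wₕ = Nₕ/26495:
  Very large: (2883/26495)²·(1−132/2883)·50300000/132 = 4305.2804
  Large: (17365/26495)²·(1−3642/17365)·84700000/3642 = 7894.7698
  Medium: (6247/26495)²·(1−366/6247)·35510000/366 = 5077.6694
  → Var(ȳ_str) = 17277.72.
Var(ȳ_srs) = (1 − 4140/26495)·116600000/4140 = 23763.421.
deff = 17277.72 / 23763.421 = 0.7271.

0.7271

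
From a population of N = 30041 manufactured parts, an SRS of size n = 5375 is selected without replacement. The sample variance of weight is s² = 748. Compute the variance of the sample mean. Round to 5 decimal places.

Under SRS without replacement, Var(ȳ) = (1 − f)·s²/n with f = n/N = 5375/30041 = 0.17892214.
Var(ȳ) = (1 − 0.17892214)·748/5375 = 0.82107786·0.13916279 = 0.11426349.

0.11426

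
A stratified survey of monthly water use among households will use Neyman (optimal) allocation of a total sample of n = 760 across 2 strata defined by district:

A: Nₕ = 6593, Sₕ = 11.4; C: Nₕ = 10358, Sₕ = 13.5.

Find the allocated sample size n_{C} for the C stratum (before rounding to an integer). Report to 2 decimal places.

Neyman allocation: nₕ = n·NₕSₕ / Σⱼ NⱼSⱼ.
Σ NⱼSⱼ = 6593·11.4 + 10358·13.5 = 214993.2.
n_{C} = 760·10358·13.5 / 214993.2 = 494.31.

494.31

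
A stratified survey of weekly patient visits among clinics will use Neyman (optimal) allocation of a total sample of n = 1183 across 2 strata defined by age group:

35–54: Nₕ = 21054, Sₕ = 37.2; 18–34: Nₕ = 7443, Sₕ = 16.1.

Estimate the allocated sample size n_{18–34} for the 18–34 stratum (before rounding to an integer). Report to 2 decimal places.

156.98

Neyman allocation: nₕ = n·NₕSₕ / Σⱼ NⱼSⱼ.
Σ NⱼSⱼ = 21054·37.2 + 7443·16.1 = 903041.1.
n_{18–34} = 1183·7443·16.1 / 903041.1 = 156.98.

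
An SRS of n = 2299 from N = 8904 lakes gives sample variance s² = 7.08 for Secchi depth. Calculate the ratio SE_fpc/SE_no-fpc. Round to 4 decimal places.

f = n/N = 2299/8904 = 0.25819856.
SE_no-fpc = √(s²/n) = 0.055494142; SE_fpc = √((1−f)s²/n) = 0.047795937.
Ratio = √(1−f) = 0.86127895.

0.8613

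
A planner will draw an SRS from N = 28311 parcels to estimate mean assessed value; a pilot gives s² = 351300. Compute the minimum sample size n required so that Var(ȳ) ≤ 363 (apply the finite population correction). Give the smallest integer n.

Without fpc, n₀ = s²/D = 351300/363 = 967.7686.
With fpc, (1 − n/N)·s²/n ≤ D requires n ≥ n₀/(1 + n₀/N) = 967.7686/(1 + 967.7686/28311) = 935.7804.
Rounding up, n = 936.

936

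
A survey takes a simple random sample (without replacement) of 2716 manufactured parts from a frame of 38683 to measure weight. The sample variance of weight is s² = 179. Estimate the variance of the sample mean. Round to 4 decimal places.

Under SRS without replacement, Var(ȳ) = (1 − f)·s²/n with f = n/N = 2716/38683 = 0.07021172.
Var(ȳ) = (1 − 0.07021172)·179/2716 = 0.92978828·0.065905744 = 0.061278388.

0.0613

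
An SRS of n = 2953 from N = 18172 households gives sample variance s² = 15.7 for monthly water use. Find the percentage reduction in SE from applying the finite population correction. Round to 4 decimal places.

8.4851

f = n/N = 2953/18172 = 0.16250275.
SE_no-fpc = √(s²/n) = 0.072915205; SE_fpc = √((1−f)s²/n) = 0.06672826.
Ratio = √(1−f) = 0.91514876. Reduction = 100·(1 − 0.91514876) = 8.4851%.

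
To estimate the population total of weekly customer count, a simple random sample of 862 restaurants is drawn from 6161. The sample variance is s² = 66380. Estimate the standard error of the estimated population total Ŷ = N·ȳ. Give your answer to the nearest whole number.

Var(Ŷ) = N²·Var(ȳ) = N²·(1 − n/N)·s²/n.
f = 862/6161 = 0.13991235; Var(ȳ) = 0.86008765·66380/862 = 66.232736.
Var(Ŷ) = 6161² · 66.232736 = 2.514057 × 10^9.
SE(Ŷ) = √(2.514057 × 10^9) = 50140.

50140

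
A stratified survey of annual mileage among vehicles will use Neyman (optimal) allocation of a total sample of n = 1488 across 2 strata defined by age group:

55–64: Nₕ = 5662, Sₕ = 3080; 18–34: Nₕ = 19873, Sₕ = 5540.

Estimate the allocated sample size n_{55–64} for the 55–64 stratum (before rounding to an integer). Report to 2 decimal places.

203.47

Neyman allocation: nₕ = n·NₕSₕ / Σⱼ NⱼSⱼ.
Σ NⱼSⱼ = 5662·3080 + 19873·5540 = 1.2753538 × 10^8.
n_{55–64} = 1488·5662·3080 / (1.2753538 × 10^8) = 203.47.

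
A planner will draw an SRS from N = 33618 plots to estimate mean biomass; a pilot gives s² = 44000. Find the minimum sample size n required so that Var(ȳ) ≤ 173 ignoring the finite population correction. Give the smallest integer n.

Without fpc, n₀ = s²/D = 44000/173 = 254.3353.
Rounding up, n = 255.

255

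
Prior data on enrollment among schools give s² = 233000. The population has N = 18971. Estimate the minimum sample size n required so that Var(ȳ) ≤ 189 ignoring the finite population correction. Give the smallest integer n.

Without fpc, n₀ = s²/D = 233000/189 = 1232.8042.
Rounding up, n = 1233.

1233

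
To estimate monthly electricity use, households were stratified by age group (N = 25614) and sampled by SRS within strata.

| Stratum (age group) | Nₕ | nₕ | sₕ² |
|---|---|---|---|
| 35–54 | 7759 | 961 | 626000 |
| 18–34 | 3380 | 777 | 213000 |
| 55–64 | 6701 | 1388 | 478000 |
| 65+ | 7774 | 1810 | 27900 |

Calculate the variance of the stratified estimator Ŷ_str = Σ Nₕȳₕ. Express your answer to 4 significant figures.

4.975 × 10^10

Var(Ŷ_str) = Σₕ Nₕ²(1 − fₕ)sₕ²/nₕ.
35–54: 7759²·(1 − 961/7759)·626000/961 = 3.435879 × 10^10.
18–34: 3380²·(1 − 777/3380)·213000/777 = 2.4118453 × 10^9.
55–64: 6701²·(1 − 1388/6701)·478000/1388 = 1.2260773 × 10^10.
65+: 7774²·(1 − 1810/7774)·27900/1810 = 7.146737 × 10^8.
Sum = 4.9746082 × 10^10.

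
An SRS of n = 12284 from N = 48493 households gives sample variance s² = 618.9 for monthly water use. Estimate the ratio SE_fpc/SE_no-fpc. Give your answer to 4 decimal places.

f = n/N = 12284/48493 = 0.25331491.
SE_no-fpc = √(s²/n) = 0.22446071; SE_fpc = √((1−f)s²/n) = 0.19395862.
Ratio = √(1−f) = 0.86410942.

0.8641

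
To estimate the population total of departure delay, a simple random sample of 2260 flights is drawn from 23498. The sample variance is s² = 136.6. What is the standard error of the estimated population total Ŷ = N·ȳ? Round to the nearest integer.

5492

Var(Ŷ) = N²·Var(ȳ) = N²·(1 − n/N)·s²/n.
f = 2260/23498 = 0.09617840; Var(ȳ) = 0.90382160·136.6/2260 = 0.054629217.
Var(Ŷ) = 23498² · 0.054629217 = 3.016385 × 10^7.
SE(Ŷ) = √(3.016385 × 10^7) = 5492.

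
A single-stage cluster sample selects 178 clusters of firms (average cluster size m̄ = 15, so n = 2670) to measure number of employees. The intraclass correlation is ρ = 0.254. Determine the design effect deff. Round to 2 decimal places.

4.56

deff = 1 + (15 − 1)·0.254 = 1 + 3.556 = 4.556.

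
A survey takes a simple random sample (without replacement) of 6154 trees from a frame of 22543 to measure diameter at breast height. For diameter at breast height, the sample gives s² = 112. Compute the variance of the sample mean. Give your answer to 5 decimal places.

0.01323

Under SRS without replacement, Var(ȳ) = (1 − f)·s²/n with f = n/N = 6154/22543 = 0.27298940.
Var(ȳ) = (1 − 0.27298940)·112/6154 = 0.72701060·0.018199545 = 0.013231262.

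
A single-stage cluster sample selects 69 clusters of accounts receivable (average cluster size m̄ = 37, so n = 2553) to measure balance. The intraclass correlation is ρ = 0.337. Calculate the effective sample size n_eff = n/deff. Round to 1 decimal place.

194.4

deff = 1 + (37 − 1)·0.337 = 1 + 12.132 = 13.132.
n_eff = 2553 / 13.132 = 194.4.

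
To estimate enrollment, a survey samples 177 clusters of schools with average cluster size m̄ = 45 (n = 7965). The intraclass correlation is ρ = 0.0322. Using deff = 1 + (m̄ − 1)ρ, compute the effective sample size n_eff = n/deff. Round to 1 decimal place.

3295.7

deff = 1 + (45 − 1)·0.0322 = 1 + 1.4168 = 2.4168.
n_eff = 7965 / 2.4168 = 3295.7.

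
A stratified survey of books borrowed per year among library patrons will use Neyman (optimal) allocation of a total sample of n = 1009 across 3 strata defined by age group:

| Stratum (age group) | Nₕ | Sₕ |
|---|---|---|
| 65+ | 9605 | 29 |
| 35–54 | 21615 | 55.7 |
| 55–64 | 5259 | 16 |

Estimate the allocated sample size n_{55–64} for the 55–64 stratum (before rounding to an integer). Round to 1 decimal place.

54.2

Neyman allocation: nₕ = n·NₕSₕ / Σⱼ NⱼSⱼ.
Σ NⱼSⱼ = 9605·29 + 21615·55.7 + 5259·16 = 1.5666445 × 10^6.
n_{55–64} = 1009·5259·16 / (1.5666445 × 10^6) = 54.2.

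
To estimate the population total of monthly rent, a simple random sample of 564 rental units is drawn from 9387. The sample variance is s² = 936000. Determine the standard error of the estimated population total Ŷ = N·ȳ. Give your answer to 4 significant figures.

Var(Ŷ) = N²·Var(ȳ) = N²·(1 − n/N)·s²/n.
f = 564/9387 = 0.06008309; Var(ȳ) = 0.93991691·936000/564 = 1559.8621.
Var(Ŷ) = 9387² · 1559.8621 = 1.3744845 × 10^11.
SE(Ŷ) = √(1.3744845 × 10^11) = 370700.

370700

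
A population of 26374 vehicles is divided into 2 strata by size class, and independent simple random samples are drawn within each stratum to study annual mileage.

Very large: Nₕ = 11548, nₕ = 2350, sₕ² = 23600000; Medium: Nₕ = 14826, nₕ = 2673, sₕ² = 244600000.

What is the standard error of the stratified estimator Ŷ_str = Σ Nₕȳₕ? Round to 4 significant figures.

4.190 × 10^6

Var(Ŷ_str) = Σₕ Nₕ²(1 − fₕ)sₕ²/nₕ.
Very large: 11548²·(1 − 2350/11548)·23600000/2350 = 1.066705 × 10^12.
Medium: 14826²·(1 − 2673/14826)·244600000/2673 = 1.6487886 × 10^13.
Sum = 1.7554591 × 10^13.
SE = √(1.7554591 × 10^13) = 4.190 × 10^6.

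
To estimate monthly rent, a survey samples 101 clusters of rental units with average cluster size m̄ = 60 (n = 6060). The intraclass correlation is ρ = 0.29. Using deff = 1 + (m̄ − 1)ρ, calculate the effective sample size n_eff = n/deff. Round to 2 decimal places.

334.62

deff = 1 + (60 − 1)·0.29 = 1 + 17.11 = 18.11.
n_eff = 6060 / 18.11 = 334.62.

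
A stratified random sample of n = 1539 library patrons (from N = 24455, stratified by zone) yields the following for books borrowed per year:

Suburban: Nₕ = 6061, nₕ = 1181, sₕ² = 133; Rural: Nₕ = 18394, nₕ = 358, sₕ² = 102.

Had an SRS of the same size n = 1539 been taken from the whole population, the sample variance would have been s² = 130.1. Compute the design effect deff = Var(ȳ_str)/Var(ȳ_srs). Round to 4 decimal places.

Var(ȳ_str) = Σ Wₕ²(1−fₕ)sₕ²/nₕ with Wₕ = Nₕ/24455:
  Suburban: (6061/24455)²·(1−1181/6061)·133/1181 = 0.0055696835
  Rural: (18394/24455)²·(1−358/18394)·102/358 = 0.15805135
  → Var(ȳ_str) = 0.16362103.
Var(ȳ_srs) = (1 − 1539/24455)·130.1/1539 = 0.079215437.
deff = 0.16362103 / 0.079215437 = 2.0655.

2.0655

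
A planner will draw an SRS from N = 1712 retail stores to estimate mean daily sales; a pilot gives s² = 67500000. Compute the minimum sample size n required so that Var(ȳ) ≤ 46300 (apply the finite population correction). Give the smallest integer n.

Without fpc, n₀ = s²/D = 67500000/46300 = 1457.8834.
With fpc, (1 − n/N)·s²/n ≤ D requires n ≥ n₀/(1 + n₀/N) = 1457.8834/(1 + 1457.8834/1712) = 787.3780.
Rounding up, n = 788.

788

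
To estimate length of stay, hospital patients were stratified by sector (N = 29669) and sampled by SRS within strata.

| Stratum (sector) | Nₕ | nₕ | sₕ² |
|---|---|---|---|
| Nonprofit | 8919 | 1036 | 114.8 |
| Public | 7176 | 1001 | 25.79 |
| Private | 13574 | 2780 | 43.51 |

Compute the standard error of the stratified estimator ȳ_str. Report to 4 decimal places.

0.1129

Var(ȳ_str) = Σₕ Wₕ²(1 − fₕ)sₕ²/nₕ with Wₕ = Nₕ/N, N = 29669.
Nonprofit: Wₕ = 0.30061681; term = 0.30061681²·(1 − 0.11615652)·114.8/1036 = 0.0088508301.
Public: Wₕ = 0.24186862; term = 0.24186862²·(1 − 0.13949275)·25.79/1001 = 0.0012969727.
Private: Wₕ = 0.45751458; term = 0.45751458²·(1 − 0.20480330)·43.51/2780 = 0.002605126.
Sum = 0.012752929.
SE = √(0.012752929) = 0.1129.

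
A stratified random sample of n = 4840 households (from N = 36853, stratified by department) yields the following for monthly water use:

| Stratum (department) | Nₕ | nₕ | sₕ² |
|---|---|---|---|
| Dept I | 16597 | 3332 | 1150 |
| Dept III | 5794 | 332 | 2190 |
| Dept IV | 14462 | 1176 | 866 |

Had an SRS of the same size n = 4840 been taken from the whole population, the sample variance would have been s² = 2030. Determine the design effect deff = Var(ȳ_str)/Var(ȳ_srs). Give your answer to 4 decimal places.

Var(ȳ_str) = Σ Wₕ²(1−fₕ)sₕ²/nₕ with Wₕ = Nₕ/36853:
  Dept I: (16597/36853)²·(1−3332/16597)·1150/3332 = 0.055947927
  Dept III: (5794/36853)²·(1−332/5794)·2190/332 = 0.15370589
  Dept IV: (14462/36853)²·(1−1176/14462)·866/1176 = 0.10418075
  → Var(ȳ_str) = 0.31383457.
Var(ȳ_srs) = (1 − 4840/36853)·2030/4840 = 0.36433778.
deff = 0.31383457 / 0.36433778 = 0.8614.

0.8614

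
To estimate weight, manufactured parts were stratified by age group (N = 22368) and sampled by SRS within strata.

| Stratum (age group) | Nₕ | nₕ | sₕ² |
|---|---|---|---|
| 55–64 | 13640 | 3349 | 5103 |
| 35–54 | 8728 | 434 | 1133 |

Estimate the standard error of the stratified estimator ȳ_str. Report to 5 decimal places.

Var(ȳ_str) = Σₕ Wₕ²(1 − fₕ)sₕ²/nₕ with Wₕ = Nₕ/N, N = 22368.
55–64: Wₕ = 0.60979971; term = 0.60979971²·(1 − 0.24552786)·5103/3349 = 0.42749207.
35–54: Wₕ = 0.39020029; term = 0.39020029²·(1 − 0.04972502)·1133/434 = 0.37771536.
Sum = 0.80520743.
SE = √(0.80520743) = 0.89733.

0.89733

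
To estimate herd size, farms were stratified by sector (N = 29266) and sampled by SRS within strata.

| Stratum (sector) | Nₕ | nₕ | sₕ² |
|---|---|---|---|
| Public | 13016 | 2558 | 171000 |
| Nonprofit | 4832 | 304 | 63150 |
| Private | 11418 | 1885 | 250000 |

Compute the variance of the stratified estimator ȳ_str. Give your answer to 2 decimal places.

32.79

Var(ȳ_str) = Σₕ Wₕ²(1 − fₕ)sₕ²/nₕ with Wₕ = Nₕ/N, N = 29266.
Public: Wₕ = 0.44474817; term = 0.44474817²·(1 − 0.19652735)·171000/2558 = 10.62417.
Nonprofit: Wₕ = 0.16510627; term = 0.16510627²·(1 − 0.06291391)·63150/304 = 5.3064781.
Private: Wₕ = 0.39014556; term = 0.39014556²·(1 − 0.16509021)·250000/1885 = 16.85472.
Sum = 32.785368.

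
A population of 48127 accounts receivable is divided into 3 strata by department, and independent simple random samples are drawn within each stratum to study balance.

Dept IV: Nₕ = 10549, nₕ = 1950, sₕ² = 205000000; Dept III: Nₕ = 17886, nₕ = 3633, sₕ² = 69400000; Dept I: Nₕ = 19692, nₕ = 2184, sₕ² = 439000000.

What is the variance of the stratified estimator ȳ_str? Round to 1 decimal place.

Var(ȳ_str) = Σₕ Wₕ²(1 − fₕ)sₕ²/nₕ with Wₕ = Nₕ/N, N = 48127.
Dept IV: Wₕ = 0.21919089; term = 0.21919089²·(1 − 0.18485164)·205000000/1950 = 4117.19.
Dept III: Wₕ = 0.37164170; term = 0.37164170²·(1 − 0.20311976)·69400000/3633 = 2102.5.
Dept I: Wₕ = 0.40916741; term = 0.40916741²·(1 − 0.11090798)·439000000/2184 = 29919.937.
Sum = 36139.627.

36139.6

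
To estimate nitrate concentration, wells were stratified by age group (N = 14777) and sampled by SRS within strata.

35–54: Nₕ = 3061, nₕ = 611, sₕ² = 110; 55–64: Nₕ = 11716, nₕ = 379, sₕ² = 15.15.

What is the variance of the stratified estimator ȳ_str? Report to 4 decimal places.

Var(ȳ_str) = Σₕ Wₕ²(1 − fₕ)sₕ²/nₕ with Wₕ = Nₕ/N, N = 14777.
35–54: Wₕ = 0.20714624; term = 0.20714624²·(1 − 0.19960797)·110/611 = 0.0061831295.
55–64: Wₕ = 0.79285376; term = 0.79285376²·(1 − 0.03234892)·15.15/379 = 0.02431523.
Sum = 0.03049836.

0.0305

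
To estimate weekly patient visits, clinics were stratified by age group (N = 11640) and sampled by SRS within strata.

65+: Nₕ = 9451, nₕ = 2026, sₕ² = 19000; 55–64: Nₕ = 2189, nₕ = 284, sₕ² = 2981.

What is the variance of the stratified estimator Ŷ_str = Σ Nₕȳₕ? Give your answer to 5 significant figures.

Var(Ŷ_str) = Σₕ Nₕ²(1 − fₕ)sₕ²/nₕ.
65+: 9451²·(1 − 2026/9451)·19000/2026 = 6.5809468 × 10^8.
55–64: 2189²·(1 − 284/2189)·2981/284 = 4.3770789 × 10^7.
Sum = 7.0186547 × 10^8.

7.0187 × 10^8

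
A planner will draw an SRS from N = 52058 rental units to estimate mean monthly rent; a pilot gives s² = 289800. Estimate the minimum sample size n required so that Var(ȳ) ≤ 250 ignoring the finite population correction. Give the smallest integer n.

1160

Without fpc, n₀ = s²/D = 289800/250 = 1159.2000.
Rounding up, n = 1160.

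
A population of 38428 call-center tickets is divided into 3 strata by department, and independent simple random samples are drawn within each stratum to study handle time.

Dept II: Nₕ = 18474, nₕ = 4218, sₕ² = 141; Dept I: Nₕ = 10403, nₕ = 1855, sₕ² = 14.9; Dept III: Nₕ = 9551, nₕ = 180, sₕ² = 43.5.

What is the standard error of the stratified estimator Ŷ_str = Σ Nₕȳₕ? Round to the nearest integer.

5581

Var(Ŷ_str) = Σₕ Nₕ²(1 − fₕ)sₕ²/nₕ.
Dept II: 18474²·(1 − 4218/18474)·141/4218 = 8.8038202 × 10^6.
Dept I: 10403²·(1 − 1855/10403)·14.9/1855 = 714275.03.
Dept III: 9551²·(1 − 180/9551)·43.5/180 = 2.1629752 × 10^7.
Sum = 3.1147847 × 10^7.
SE = √(3.1147847 × 10^7) = 5581.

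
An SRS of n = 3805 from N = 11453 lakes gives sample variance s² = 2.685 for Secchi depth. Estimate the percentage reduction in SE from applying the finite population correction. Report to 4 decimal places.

18.2826

f = n/N = 3805/11453 = 0.33222736.
SE_no-fpc = √(s²/n) = 0.026564082; SE_fpc = √((1−f)s²/n) = 0.021707466.
Ratio = √(1−f) = 0.81717357. Reduction = 100·(1 − 0.81717357) = 18.2826%.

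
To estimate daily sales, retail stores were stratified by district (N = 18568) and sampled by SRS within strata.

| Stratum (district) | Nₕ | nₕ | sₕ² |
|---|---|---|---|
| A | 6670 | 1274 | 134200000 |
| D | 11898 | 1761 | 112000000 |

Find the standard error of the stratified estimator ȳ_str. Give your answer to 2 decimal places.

Var(ȳ_str) = Σₕ Wₕ²(1 − fₕ)sₕ²/nₕ with Wₕ = Nₕ/N, N = 18568.
A: Wₕ = 0.35922016; term = 0.35922016²·(1 − 0.19100450)·134200000/1274 = 10996.402.
D: Wₕ = 0.64077984; term = 0.64077984²·(1 − 0.14800807)·112000000/1761 = 22249.068.
Sum = 33245.47.
SE = √(33245.47) = 182.33.

182.33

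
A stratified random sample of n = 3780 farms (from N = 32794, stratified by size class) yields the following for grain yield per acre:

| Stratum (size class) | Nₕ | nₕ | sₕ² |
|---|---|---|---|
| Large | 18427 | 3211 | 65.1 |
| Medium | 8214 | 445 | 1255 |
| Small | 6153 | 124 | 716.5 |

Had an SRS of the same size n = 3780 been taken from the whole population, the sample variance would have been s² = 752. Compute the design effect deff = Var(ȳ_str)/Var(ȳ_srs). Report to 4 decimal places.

2.1132

Var(ȳ_str) = Σ Wₕ²(1−fₕ)sₕ²/nₕ with Wₕ = Nₕ/32794:
  Large: (18427/32794)²·(1−3211/18427)·65.1/3211 = 0.0052857551
  Medium: (8214/32794)²·(1−445/8214)·1255/445 = 0.16734577
  Small: (6153/32794)²·(1−124/6153)·716.5/124 = 0.19931405
  → Var(ȳ_str) = 0.37194558.
Var(ȳ_srs) = (1 − 3780/32794)·752/3780 = 0.17601077.
deff = 0.37194558 / 0.17601077 = 2.1132.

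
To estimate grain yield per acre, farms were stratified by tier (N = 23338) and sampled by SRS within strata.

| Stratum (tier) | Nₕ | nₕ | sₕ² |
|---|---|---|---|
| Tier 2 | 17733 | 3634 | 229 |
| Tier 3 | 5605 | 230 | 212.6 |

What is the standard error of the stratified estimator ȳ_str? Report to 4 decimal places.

Var(ȳ_str) = Σₕ Wₕ²(1 − fₕ)sₕ²/nₕ with Wₕ = Nₕ/N, N = 23338.
Tier 2: Wₕ = 0.75983375; term = 0.75983375²·(1 − 0.20492866)·229/3634 = 0.028926362.
Tier 3: Wₕ = 0.24016625; term = 0.24016625²·(1 − 0.04103479)·212.6/230 = 0.051128404.
Sum = 0.080054766.
SE = √(0.080054766) = 0.2829.

0.2829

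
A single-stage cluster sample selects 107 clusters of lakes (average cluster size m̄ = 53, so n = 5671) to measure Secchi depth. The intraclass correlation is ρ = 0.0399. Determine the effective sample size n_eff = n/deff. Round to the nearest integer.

1844

deff = 1 + (53 − 1)·0.0399 = 1 + 2.0748 = 3.0748.
n_eff = 5671 / 3.0748 = 1844.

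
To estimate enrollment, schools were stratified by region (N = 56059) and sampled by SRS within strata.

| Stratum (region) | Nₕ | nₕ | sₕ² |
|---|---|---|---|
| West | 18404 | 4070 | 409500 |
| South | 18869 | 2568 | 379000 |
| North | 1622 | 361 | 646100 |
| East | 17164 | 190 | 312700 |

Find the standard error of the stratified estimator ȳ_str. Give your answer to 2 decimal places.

Var(ȳ_str) = Σₕ Wₕ²(1 − fₕ)sₕ²/nₕ with Wₕ = Nₕ/N, N = 56059.
West: Wₕ = 0.32829697; term = 0.32829697²·(1 − 0.22114758)·409500/4070 = 8.4459485.
South: Wₕ = 0.33659181; term = 0.33659181²·(1 − 0.13609624)·379000/2568 = 14.44497.
North: Wₕ = 0.02893380; term = 0.02893380²·(1 − 0.22256473)·646100/361 = 1.164844.
East: Wₕ = 0.30617742; term = 0.30617742²·(1 − 0.01106968)·312700/190 = 152.57602.
Sum = 176.63178.
SE = √(176.63178) = 13.29.

13.29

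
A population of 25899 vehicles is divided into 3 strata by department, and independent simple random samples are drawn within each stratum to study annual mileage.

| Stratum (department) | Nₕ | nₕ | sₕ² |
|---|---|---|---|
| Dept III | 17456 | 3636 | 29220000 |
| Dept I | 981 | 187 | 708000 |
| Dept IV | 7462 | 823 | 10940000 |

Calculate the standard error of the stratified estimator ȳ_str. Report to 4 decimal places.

Var(ȳ_str) = Σₕ Wₕ²(1 − fₕ)sₕ²/nₕ with Wₕ = Nₕ/N, N = 25899.
Dept III: Wₕ = 0.67400286; term = 0.67400286²·(1 − 0.20829514)·29220000/3636 = 2890.3013.
Dept I: Wₕ = 0.03787791; term = 0.03787791²·(1 − 0.19062181)·708000/187 = 4.3965819.
Dept IV: Wₕ = 0.28811923; term = 0.28811923²·(1 − 0.11029215)·10940000/823 = 981.76921.
Sum = 3876.4671.
SE = √(3876.4671) = 62.2613.

62.2613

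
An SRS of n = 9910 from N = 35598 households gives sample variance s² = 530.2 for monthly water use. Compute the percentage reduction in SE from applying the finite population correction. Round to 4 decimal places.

f = n/N = 9910/35598 = 0.27838643.
SE_no-fpc = √(s²/n) = 0.23130394; SE_fpc = √((1−f)s²/n) = 0.19648771.
Ratio = √(1−f) = 0.84947841. Reduction = 100·(1 − 0.84947841) = 15.0522%.

15.0522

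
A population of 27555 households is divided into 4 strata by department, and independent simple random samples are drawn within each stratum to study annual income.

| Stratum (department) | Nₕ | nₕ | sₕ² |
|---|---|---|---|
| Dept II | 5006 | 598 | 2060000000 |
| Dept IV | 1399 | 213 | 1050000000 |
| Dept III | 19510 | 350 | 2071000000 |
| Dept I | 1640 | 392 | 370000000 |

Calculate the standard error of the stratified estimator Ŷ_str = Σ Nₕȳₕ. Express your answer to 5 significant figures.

4.7938 × 10^7

Var(Ŷ_str) = Σₕ Nₕ²(1 − fₕ)sₕ²/nₕ.
Dept II: 5006²·(1 − 598/5006)·2060000000/598 = 7.6014854 × 10^13.
Dept IV: 1399²·(1 − 213/1399)·1050000000/213 = 8.1792239 × 10^12.
Dept III: 19510²·(1 − 350/19510)·2071000000/350 = 2.2118966 × 10^15.
Dept I: 1640²·(1 − 392/1640)·370000000/392 = 1.9318531 × 10^12.
Sum = 2.2980225 × 10^15.
SE = √(2.2980225 × 10^15) = 4.7938 × 10^7.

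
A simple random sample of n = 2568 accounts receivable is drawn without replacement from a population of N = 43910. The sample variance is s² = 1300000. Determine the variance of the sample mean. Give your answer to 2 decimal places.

Under SRS without replacement, Var(ȳ) = (1 − f)·s²/n with f = n/N = 2568/43910 = 0.05848326.
Var(ȳ) = (1 − 0.05848326)·1300000/2568 = 0.94151674·506.23053 = 476.62452.

476.62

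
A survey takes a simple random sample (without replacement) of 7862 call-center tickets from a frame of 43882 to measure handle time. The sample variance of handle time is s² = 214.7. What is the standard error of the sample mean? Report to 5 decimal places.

0.14972

Under SRS without replacement, Var(ȳ) = (1 − f)·s²/n with f = n/N = 7862/43882 = 0.17916230.
Var(ȳ) = (1 − 0.17916230)·214.7/7862 = 0.82083770·0.027308573 = 0.022415906.
SE(ȳ) = √(0.022415906) = 0.14972.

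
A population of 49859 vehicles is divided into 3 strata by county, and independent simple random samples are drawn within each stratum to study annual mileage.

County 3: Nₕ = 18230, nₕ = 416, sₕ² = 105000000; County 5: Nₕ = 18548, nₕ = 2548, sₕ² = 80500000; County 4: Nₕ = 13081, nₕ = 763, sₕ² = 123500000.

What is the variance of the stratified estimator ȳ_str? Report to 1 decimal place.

Var(ȳ_str) = Σₕ Wₕ²(1 − fₕ)sₕ²/nₕ with Wₕ = Nₕ/N, N = 49859.
County 3: Wₕ = 0.36563108; term = 0.36563108²·(1 − 0.02281953)·105000000/416 = 32972.886.
County 5: Wₕ = 0.37200907; term = 0.37200907²·(1 − 0.13737330)·80500000/2548 = 3771.6067.
County 4: Wₕ = 0.26235985; term = 0.26235985²·(1 − 0.05832887)·123500000/763 = 10491.472.
Sum = 47235.965.

47236.0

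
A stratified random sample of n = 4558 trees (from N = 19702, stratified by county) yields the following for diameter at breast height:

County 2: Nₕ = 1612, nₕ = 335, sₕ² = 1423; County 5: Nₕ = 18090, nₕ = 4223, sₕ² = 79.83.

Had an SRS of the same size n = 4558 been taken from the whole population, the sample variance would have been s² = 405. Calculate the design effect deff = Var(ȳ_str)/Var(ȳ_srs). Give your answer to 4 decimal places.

0.5087

Var(ȳ_str) = Σ Wₕ²(1−fₕ)sₕ²/nₕ with Wₕ = Nₕ/19702:
  County 2: (1612/19702)²·(1−335/1612)·1423/335 = 0.022526587
  County 5: (18090/19702)²·(1−4223/18090)·79.83/4223 = 0.012216463
  → Var(ȳ_str) = 0.03474305.
Var(ȳ_srs) = (1 − 4558/19702)·405/4558 = 0.068298472.
deff = 0.03474305 / 0.068298472 = 0.5087.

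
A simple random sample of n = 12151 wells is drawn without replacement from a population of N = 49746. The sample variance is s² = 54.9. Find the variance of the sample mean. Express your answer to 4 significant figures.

0.003415

Under SRS without replacement, Var(ȳ) = (1 − f)·s²/n with f = n/N = 12151/49746 = 0.24426085.
Var(ȳ) = (1 − 0.24426085)·54.9/12151 = 0.75573915·0.0045181467 = 0.0034145403.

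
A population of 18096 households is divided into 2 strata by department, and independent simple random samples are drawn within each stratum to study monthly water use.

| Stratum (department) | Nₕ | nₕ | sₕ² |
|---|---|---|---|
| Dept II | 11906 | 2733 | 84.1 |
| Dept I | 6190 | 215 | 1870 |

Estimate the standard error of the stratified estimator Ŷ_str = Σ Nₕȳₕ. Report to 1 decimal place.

Var(Ŷ_str) = Σₕ Nₕ²(1 − fₕ)sₕ²/nₕ.
Dept II: 11906²·(1 − 2733/11906)·84.1/2733 = 3.3607301 × 10^6.
Dept I: 6190²·(1 − 215/6190)·1870/215 = 3.2168566 × 10^8.
Sum = 3.2504639 × 10^8.
SE = √(3.2504639 × 10^8) = 18029.0.

18029.0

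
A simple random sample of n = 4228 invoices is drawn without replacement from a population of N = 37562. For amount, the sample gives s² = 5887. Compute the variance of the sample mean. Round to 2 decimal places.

Under SRS without replacement, Var(ȳ) = (1 − f)·s²/n with f = n/N = 4228/37562 = 0.11256057.
Var(ȳ) = (1 − 0.11256057)·5887/4228 = 0.88743943·1.3923841 = 1.2356566.

1.24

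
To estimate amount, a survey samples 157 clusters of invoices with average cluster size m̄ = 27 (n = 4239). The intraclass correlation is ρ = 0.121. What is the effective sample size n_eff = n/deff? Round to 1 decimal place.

deff = 1 + (27 − 1)·0.121 = 1 + 3.146 = 4.146.
n_eff = 4239 / 4.146 = 1022.4.

1022.4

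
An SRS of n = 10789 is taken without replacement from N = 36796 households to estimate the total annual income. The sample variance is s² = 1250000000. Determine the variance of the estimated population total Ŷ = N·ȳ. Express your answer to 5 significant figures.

Var(Ŷ) = N²·Var(ȳ) = N²·(1 − n/N)·s²/n.
f = 10789/36796 = 0.29321122; Var(ȳ) = 0.70678878·1250000000/10789 = 81887.661.
Var(Ŷ) = 36796² · 81887.661 = 1.1087144 × 10^14.

1.1087 × 10^14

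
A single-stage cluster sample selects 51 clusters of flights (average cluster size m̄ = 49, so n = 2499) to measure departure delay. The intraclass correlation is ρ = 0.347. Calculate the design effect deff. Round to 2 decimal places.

17.66

deff = 1 + (49 − 1)·0.347 = 1 + 16.656 = 17.656.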